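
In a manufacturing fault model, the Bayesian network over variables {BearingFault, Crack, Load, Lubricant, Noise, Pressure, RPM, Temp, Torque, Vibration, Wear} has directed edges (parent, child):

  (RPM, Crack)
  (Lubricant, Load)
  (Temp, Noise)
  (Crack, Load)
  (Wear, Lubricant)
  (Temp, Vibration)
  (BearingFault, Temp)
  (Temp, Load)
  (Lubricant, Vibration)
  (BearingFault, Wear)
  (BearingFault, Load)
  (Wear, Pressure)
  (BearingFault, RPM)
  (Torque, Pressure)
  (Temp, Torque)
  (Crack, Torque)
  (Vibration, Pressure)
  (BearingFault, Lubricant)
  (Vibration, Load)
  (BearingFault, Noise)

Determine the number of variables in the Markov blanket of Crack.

7

Pa(Crack) = {RPM}.
Crack has children Load, Torque.
Other parents of Crack's children:
  Torque also has parent Temp.
  Load's other parents are BearingFault, Lubricant, Temp, Vibration.
MB(Crack) = {BearingFault, Load, Lubricant, RPM, Temp, Torque, Vibration}, which has 7 nodes.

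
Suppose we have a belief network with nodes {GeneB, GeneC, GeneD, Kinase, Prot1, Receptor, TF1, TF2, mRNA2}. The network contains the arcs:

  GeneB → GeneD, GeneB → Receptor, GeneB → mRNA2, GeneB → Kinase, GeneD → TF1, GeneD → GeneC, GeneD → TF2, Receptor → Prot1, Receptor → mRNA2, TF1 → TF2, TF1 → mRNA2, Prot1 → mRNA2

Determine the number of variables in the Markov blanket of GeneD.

The Markov blanket of a node is its parents, its children, and the other parents of its children.
Parents of GeneD: GeneB.
GeneD has children GeneC, TF1, TF2.
Other parents of GeneD's children:
  TF1 has no other parent.
  GeneC: no additional parents.
  TF2 also has parent TF1.
MB(GeneD) = {GeneB, GeneC, TF1, TF2}, which has 4 nodes.

4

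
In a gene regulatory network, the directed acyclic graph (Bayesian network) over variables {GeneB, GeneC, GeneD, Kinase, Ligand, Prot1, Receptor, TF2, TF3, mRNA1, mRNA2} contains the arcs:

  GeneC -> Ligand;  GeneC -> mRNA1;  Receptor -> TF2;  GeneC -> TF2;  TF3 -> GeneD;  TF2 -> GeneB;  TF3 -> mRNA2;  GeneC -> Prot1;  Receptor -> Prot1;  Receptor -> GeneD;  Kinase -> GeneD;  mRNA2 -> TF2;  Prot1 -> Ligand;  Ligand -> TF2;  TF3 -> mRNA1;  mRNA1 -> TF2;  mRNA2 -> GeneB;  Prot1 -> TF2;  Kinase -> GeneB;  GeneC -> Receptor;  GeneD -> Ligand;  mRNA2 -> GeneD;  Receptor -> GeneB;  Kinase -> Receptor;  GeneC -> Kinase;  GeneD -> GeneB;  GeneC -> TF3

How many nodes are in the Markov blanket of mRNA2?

A node's Markov blanket = Pa ∪ Ch ∪ (parents of Ch other than the node itself).
Ch(mRNA2) = {GeneB, GeneD, TF2}.
mRNA2's parents: TF3.
Other parents of mRNA2's children:
  GeneD: Kinase, Receptor, TF3
  TF2: GeneC, Ligand, Prot1, Receptor, mRNA1
  GeneB: GeneD, Kinase, Receptor, TF2
MB(mRNA2) = {GeneB, GeneC, GeneD, Kinase, Ligand, Prot1, Receptor, TF2, TF3, mRNA1}, which has 10 nodes.

10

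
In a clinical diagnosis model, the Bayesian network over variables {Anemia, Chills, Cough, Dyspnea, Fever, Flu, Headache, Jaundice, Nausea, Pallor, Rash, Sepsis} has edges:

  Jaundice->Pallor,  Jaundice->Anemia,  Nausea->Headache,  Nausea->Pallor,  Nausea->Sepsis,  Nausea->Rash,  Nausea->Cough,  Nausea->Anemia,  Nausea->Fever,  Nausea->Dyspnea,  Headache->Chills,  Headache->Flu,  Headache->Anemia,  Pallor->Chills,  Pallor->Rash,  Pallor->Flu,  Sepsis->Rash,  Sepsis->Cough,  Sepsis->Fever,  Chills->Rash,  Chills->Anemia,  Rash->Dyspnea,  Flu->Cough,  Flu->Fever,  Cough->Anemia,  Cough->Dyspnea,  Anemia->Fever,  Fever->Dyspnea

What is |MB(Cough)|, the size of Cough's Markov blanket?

10

The Markov blanket of a node is its parents, its children, and the other parents of its children.
Parents of Cough: Flu, Nausea, Sepsis.
Children of Cough: Anemia, Dyspnea.
Parents of each child, excluding Cough:
  parents(Anemia) \ {Cough} = {Chills, Headache, Jaundice, Nausea}.
  Dyspnea's other parents are Fever, Nausea, Rash.
MB(Cough) = {Anemia, Chills, Dyspnea, Fever, Flu, Headache, Jaundice, Nausea, Rash, Sepsis}, which has 10 nodes.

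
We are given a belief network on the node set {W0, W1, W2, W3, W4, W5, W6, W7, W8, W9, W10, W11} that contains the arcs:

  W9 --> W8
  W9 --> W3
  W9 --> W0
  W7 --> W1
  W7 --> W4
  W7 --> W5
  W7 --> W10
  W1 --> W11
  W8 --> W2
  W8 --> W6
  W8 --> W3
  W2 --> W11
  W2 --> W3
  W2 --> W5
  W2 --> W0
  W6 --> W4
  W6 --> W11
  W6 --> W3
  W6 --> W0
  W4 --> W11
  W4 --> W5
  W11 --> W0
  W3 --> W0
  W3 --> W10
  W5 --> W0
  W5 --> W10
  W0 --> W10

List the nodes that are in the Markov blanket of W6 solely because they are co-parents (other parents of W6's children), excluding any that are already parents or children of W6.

{W1, W2, W5, W7, W9}

Children of W6: W0, W3, W4, W11.
  parents(W4) \ {W6} = {W7}.
  W11's other parents are W1, W2, W4.
  parents(W3) \ {W6} = {W2, W8, W9}.
  parents(W0) \ {W6} = {W2, W3, W5, W9, W11}.
Excluding nodes already adjacent to W6 (W0, W3, W4, W8, W11), the co-parent-only contribution is {W1, W2, W5, W7, W9}.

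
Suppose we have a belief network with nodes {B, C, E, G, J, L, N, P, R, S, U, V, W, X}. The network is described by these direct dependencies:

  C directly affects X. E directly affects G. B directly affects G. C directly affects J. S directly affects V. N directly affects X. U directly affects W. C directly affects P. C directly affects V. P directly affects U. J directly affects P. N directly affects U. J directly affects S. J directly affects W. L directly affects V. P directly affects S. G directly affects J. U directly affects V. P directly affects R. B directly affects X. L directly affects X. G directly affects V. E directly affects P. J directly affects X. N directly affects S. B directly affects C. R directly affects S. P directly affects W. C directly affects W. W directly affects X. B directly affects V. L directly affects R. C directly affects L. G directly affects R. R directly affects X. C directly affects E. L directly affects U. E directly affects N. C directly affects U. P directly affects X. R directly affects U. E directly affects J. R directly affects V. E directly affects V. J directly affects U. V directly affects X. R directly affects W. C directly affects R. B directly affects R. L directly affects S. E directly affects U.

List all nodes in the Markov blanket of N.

By definition, MB(N) is built from N's parents, N's children, and the co-parents of N.
Ch(N) = {S, U, X}.
Parents of N: E.
Parents of each child, excluding N:
  parents(S) \ {N} = {J, L, P, R}.
  parents(U) \ {N} = {C, E, J, L, P, R}.
  parents(X) \ {N} = {B, C, J, L, P, R, V, W}.
Taking the union gives {B, C, E, J, L, P, R, S, U, V, W, X}.

{B, C, E, J, L, P, R, S, U, V, W, X}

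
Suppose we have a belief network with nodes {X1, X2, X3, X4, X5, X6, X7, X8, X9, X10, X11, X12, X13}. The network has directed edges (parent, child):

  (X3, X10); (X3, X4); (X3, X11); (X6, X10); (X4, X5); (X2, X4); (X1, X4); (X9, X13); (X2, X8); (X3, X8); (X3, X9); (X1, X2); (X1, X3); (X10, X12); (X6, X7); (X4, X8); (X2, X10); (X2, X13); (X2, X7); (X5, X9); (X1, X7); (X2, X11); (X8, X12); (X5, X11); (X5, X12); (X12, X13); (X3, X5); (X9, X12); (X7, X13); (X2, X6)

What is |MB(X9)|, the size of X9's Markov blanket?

X9 has children X12, X13.
X9 has parents X3, X5.
Other parents of X9's children:
  parents(X12) \ {X9} = {X5, X8, X10}.
  X13's other parents are X2, X7, X12.
MB(X9) = {X2, X3, X5, X7, X8, X10, X12, X13}, which has 8 nodes.

8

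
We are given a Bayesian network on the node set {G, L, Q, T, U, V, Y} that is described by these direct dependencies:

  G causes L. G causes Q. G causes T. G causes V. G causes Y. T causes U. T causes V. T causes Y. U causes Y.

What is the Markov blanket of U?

U's parents: T.
U's children: Y.
Other parents of U's children:
  Y: G, T
MB(U) = {G, T, Y}.

{G, T, Y}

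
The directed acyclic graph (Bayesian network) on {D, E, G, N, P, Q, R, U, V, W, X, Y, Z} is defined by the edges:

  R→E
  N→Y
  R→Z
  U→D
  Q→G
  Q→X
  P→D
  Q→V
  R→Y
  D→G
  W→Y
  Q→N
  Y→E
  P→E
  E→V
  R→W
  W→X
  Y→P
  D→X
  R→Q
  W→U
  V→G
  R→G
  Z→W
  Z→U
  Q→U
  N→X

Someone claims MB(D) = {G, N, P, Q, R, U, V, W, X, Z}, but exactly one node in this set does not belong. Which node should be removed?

Z

D has children G, X.
Parents of D: P, U.
Other parents of D's children:
  G's other parents are Q, R, V.
  parents(X) \ {D} = {N, Q, W}.
MB(D) = {G, N, P, Q, R, U, V, W, X}.
Z is neither a parent, child, nor co-parent of D, so it does not belong.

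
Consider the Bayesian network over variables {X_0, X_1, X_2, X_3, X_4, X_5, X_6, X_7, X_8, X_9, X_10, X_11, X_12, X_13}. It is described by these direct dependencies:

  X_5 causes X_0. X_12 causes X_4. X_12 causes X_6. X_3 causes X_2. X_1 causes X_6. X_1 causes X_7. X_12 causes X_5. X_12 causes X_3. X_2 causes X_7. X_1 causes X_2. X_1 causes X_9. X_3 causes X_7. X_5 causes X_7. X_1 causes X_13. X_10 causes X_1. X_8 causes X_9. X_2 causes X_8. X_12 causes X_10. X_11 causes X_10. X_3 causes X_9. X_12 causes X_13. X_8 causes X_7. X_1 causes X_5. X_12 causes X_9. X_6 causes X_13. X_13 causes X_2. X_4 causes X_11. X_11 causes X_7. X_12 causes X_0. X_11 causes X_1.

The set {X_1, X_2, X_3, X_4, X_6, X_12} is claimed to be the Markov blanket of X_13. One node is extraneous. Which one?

By definition, MB(X_13) is built from X_13's parents, X_13's children, and the co-parents of X_13.
X_13's parents: X_1, X_6, X_12.
X_13's children: X_2.
Other parents of X_13's children:
  X_2's other parents are X_1, X_3.
MB(X_13) = {X_1, X_2, X_3, X_6, X_12}.
X_4 is neither a parent, child, nor co-parent of X_13, so it does not belong.

X_4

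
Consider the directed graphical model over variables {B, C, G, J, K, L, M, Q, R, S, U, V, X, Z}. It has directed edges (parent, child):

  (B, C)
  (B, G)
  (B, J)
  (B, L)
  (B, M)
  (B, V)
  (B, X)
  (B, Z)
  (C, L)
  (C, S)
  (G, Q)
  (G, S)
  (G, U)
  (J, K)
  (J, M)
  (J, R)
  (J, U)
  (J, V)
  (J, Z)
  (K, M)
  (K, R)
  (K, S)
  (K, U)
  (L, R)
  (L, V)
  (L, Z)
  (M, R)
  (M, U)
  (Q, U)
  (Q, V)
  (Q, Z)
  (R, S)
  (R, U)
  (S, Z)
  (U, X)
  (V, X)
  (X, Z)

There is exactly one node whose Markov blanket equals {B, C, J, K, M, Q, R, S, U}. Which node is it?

The target node must have every member of {B, C, J, K, M, Q, R, S, U} as a parent, child, or co-parent, and no others.
Parents of G: B; children: Q, S, U; co-parents: C, J, K, M, Q, R.
These exactly cover the given set, so the node is G.

G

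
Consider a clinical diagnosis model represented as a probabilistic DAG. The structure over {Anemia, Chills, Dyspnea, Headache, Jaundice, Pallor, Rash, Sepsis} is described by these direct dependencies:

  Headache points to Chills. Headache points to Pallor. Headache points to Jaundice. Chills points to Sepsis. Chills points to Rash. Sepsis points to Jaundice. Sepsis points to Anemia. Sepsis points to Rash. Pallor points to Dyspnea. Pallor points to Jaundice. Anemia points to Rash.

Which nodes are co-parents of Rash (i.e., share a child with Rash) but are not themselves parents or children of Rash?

{}

Rash has no children, so it has no co-parents. The set is empty.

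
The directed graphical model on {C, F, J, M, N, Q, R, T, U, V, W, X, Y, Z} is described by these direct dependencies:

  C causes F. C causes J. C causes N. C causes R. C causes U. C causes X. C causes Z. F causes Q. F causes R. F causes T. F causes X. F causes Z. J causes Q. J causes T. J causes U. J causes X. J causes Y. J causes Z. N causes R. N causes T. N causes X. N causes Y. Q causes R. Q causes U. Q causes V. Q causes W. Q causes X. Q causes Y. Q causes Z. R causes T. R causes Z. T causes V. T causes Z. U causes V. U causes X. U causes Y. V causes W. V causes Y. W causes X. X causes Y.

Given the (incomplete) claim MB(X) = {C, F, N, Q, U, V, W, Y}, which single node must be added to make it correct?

J

X has child Y.
X's parents: C, F, J, N, Q, U, W.
Parents of each child, excluding X:
  parents(Y) \ {X} = {J, N, Q, U, V}.
MB(X) = {C, F, J, N, Q, U, V, W, Y}.
Comparing with the claimed set, J is missing.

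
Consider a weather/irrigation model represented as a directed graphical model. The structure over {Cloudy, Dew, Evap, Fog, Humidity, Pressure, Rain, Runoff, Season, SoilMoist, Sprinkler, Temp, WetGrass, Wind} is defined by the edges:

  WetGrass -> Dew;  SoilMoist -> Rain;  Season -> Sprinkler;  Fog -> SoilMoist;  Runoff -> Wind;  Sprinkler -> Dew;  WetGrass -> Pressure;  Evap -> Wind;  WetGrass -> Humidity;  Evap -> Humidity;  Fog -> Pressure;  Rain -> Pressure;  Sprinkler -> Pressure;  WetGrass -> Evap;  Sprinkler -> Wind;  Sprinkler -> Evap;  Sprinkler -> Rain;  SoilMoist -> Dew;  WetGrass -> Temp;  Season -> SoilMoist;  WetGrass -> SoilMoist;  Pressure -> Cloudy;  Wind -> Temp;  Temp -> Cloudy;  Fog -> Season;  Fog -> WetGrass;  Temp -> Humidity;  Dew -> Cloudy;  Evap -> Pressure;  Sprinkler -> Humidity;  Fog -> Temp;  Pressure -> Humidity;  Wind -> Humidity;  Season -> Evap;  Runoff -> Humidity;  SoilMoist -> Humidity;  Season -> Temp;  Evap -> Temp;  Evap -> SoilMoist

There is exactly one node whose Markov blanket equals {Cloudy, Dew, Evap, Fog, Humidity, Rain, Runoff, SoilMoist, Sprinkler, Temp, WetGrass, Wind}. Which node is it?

Pressure

The target node must have every member of {Cloudy, Dew, Evap, Fog, Humidity, Rain, Runoff, SoilMoist, Sprinkler, Temp, WetGrass, Wind} as a parent, child, or co-parent, and no others.
Parents of Pressure: Evap, Fog, Rain, Sprinkler, WetGrass; children: Cloudy, Humidity; co-parents: Dew, Evap, Runoff, SoilMoist, Sprinkler, Temp, WetGrass, Wind.
These exactly cover the given set, so the node is Pressure.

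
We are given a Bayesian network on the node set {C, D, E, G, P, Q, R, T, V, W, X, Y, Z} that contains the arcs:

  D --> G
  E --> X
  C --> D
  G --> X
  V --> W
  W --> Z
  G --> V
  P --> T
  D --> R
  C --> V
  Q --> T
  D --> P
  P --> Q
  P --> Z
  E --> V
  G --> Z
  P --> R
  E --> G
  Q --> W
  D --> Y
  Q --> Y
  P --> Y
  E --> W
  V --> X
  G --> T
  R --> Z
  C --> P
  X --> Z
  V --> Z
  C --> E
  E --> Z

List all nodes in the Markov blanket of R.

Recall MB(v) = parents ∪ children ∪ spouses, where spouses are the other parents of v's children.
R's parents: D, P.
Children of R: Z.
For each child, the remaining parents (spouses of R):
  Z: E, G, P, V, W, X
MB(R) = {D, E, G, P, V, W, X, Z}.

{D, E, G, P, V, W, X, Z}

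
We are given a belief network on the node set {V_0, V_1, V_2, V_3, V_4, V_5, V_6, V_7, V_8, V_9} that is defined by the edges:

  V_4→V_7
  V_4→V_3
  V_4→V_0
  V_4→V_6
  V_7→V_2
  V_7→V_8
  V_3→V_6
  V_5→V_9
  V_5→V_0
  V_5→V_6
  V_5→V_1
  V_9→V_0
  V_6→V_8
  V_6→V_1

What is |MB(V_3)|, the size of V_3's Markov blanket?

3

V_3 has parent V_4.
Ch(V_3) = {V_6}.
For each child, the remaining parents (spouses of V_3):
  V_6: V_4, V_5
MB(V_3) = {V_4, V_5, V_6}, which has 3 nodes.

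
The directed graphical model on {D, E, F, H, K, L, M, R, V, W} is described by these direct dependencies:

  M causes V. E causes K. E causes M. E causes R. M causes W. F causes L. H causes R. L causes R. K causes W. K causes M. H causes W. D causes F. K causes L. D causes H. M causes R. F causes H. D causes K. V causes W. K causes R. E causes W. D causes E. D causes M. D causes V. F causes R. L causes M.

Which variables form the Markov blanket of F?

{D, E, H, K, L, M, R}

Pa(F) = {D}.
F has children H, L, R.
Parents of each child, excluding F:
  H: D
  L: K
  R: E, H, K, L, M
Union: {D} ∪ {H, L, R} ∪ {D, E, H, K, L, M} = {D, E, H, K, L, M, R}.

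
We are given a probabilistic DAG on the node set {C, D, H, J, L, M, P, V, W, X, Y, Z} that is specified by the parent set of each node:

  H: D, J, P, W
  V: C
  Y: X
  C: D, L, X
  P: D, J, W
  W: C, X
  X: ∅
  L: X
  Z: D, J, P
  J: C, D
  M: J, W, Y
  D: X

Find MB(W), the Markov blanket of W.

By definition, MB(W) is built from W's parents, W's children, and the co-parents of W.
Children of W: H, M, P.
W has parents C, X.
Parents of each child, excluding W:
  P: D, J
  M: J, Y
  H: D, J, P
So the Markov blanket of W is {C, D, H, J, M, P, X, Y}.

{C, D, H, J, M, P, X, Y}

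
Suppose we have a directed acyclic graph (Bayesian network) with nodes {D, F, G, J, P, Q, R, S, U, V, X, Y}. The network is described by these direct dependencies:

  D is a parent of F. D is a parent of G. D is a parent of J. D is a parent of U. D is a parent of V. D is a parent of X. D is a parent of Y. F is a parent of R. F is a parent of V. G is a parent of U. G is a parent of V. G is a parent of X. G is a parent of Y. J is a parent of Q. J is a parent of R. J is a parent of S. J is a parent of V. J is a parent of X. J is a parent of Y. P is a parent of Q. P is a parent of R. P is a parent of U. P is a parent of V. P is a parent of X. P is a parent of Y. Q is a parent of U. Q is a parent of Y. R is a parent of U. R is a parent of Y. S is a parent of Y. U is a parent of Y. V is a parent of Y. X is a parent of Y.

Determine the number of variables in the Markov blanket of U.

10

Parents of U: D, G, P, Q, R.
Children of U: Y.
Co-parents of U (other parents of its children):
  Y also has parents D, G, J, P, Q, R, S, V, X.
MB(U) = {D, G, J, P, Q, R, S, V, X, Y}, which has 10 nodes.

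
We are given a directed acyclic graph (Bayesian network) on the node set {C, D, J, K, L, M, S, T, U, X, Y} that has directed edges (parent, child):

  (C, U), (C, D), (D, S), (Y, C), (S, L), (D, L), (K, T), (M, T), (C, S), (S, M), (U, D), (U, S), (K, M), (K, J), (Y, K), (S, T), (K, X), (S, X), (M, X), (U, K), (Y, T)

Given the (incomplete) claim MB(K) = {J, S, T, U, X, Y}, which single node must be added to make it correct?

M

Recall MB(v) = parents ∪ children ∪ spouses, where spouses are the other parents of v's children.
K has parents U, Y.
K has children J, M, T, X.
Other parents of K's children:
  J: —
  M: S
  T: M, S, Y
  X: M, S
MB(K) = {J, M, S, T, U, X, Y}.
Comparing with the claimed set, M is missing.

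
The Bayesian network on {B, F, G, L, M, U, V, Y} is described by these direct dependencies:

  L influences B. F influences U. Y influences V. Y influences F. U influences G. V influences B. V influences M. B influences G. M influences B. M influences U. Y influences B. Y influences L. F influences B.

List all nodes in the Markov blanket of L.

Parents of L: Y.
Children of L: B.
Other parents of L's children:
  B also has parents F, M, V, Y.
So the Markov blanket of L is {B, F, M, V, Y}.

{B, F, M, V, Y}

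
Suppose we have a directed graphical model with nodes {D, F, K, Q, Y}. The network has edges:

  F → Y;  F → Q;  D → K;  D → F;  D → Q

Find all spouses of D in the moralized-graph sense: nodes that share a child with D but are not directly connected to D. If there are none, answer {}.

Children of D: F, K, Q.
  F has no other parent.
  K has no other parent.
  parents(Q) \ {D} = {F}.
Excluding nodes already adjacent to D (F, K, Q), the co-parent-only contribution is {}.

{}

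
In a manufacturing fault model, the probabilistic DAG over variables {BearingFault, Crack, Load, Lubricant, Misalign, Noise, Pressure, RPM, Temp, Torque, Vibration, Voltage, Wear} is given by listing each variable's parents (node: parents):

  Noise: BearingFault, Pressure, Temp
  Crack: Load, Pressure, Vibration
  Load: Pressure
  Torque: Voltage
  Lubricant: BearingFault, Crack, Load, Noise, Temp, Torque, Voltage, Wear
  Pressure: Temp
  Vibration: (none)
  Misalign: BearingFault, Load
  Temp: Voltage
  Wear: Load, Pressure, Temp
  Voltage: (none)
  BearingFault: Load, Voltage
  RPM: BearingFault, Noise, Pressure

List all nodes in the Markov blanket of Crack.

Crack has child Lubricant.
Pa(Crack) = {Load, Pressure, Vibration}.
Other parents of Crack's children:
  Lubricant: BearingFault, Load, Noise, Temp, Torque, Voltage, Wear
Taking the union gives {BearingFault, Load, Lubricant, Noise, Pressure, Temp, Torque, Vibration, Voltage, Wear}.

{BearingFault, Load, Lubricant, Noise, Pressure, Temp, Torque, Vibration, Voltage, Wear}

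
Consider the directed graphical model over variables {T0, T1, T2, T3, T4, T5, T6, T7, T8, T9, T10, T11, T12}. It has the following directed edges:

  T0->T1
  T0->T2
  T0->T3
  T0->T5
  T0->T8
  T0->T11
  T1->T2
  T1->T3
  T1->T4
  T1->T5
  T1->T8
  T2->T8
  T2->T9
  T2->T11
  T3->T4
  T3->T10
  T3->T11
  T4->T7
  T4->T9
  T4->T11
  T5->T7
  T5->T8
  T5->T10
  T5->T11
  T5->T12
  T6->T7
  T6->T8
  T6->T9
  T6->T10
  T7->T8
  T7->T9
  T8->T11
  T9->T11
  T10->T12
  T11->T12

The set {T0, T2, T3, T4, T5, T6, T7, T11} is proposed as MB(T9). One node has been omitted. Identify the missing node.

The Markov blanket of a node is its parents, its children, and the other parents of its children.
Children of T9: T11.
Parents of T9: T2, T4, T6, T7.
Co-parents of T9 (other parents of its children):
  T11: T0, T2, T3, T4, T5, T8
MB(T9) = {T0, T2, T3, T4, T5, T6, T7, T8, T11}.
Comparing with the claimed set, T8 is missing.

T8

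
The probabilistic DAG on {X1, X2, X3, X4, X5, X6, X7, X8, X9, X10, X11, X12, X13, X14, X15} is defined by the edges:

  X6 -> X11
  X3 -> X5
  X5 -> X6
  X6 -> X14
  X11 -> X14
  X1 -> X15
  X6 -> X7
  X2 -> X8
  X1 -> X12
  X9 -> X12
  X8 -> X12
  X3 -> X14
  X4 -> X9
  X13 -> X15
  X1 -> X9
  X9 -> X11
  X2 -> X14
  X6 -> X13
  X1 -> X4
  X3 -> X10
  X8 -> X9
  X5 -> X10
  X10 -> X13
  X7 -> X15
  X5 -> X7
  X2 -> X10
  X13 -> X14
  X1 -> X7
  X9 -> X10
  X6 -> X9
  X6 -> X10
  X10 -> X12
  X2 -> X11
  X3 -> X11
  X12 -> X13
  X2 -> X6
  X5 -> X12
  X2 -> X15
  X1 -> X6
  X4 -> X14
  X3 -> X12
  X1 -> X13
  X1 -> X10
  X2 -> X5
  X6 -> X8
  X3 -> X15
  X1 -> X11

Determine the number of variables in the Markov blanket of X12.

8

A node's Markov blanket = Pa ∪ Ch ∪ (parents of Ch other than the node itself).
X12's parents: X1, X3, X5, X8, X9, X10.
X12 has child X13.
Other parents of X12's children:
  X13: X1, X6, X10
MB(X12) = {X1, X3, X5, X6, X8, X9, X10, X13}, which has 8 nodes.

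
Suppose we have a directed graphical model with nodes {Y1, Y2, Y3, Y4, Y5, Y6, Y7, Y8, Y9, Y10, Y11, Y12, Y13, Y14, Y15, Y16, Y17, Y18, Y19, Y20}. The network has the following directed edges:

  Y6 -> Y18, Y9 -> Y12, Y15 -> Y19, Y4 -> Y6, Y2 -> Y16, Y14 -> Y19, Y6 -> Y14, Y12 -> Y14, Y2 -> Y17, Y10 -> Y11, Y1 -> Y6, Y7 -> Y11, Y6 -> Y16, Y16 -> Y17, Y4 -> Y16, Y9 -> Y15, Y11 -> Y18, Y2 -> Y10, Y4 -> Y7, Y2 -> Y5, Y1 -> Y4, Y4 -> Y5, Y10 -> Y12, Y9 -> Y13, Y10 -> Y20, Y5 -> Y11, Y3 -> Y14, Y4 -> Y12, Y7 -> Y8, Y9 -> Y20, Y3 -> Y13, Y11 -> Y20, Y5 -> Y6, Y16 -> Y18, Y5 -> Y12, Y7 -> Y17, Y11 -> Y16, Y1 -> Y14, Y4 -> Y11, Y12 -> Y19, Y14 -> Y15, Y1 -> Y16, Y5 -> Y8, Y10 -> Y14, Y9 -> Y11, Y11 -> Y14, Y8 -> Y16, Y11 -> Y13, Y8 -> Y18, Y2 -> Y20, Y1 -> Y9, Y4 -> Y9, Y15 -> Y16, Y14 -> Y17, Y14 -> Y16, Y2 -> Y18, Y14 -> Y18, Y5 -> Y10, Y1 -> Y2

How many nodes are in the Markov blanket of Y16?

Parents of Y16: Y1, Y2, Y4, Y6, Y8, Y11, Y14, Y15.
Ch(Y16) = {Y17, Y18}.
Other parents of Y16's children:
  Y17: Y2, Y7, Y14
  Y18: Y2, Y6, Y8, Y11, Y14
MB(Y16) = {Y1, Y2, Y4, Y6, Y7, Y8, Y11, Y14, Y15, Y17, Y18}, which has 11 nodes.

11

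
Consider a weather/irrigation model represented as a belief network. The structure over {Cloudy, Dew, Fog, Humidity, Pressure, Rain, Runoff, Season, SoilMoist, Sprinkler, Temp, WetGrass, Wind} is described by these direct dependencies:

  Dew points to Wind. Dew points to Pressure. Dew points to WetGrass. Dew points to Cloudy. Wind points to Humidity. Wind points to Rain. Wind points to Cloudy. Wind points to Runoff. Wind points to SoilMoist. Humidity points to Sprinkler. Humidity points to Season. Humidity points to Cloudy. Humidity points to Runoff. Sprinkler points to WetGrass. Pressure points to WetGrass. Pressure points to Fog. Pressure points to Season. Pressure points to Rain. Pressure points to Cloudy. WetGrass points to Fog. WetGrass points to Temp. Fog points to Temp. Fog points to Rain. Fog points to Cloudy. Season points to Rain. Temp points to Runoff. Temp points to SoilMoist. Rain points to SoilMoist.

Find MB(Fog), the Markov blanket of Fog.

Ch(Fog) = {Cloudy, Rain, Temp}.
Parents of Fog: Pressure, WetGrass.
Parents of each child, excluding Fog:
  Temp also has parent WetGrass.
  Rain also has parents Pressure, Season, Wind.
  Cloudy also has parents Dew, Humidity, Pressure, Wind.
Union: {Pressure, WetGrass} ∪ {Cloudy, Rain, Temp} ∪ {Dew, Humidity, Pressure, Season, WetGrass, Wind} = {Cloudy, Dew, Humidity, Pressure, Rain, Season, Temp, WetGrass, Wind}.

{Cloudy, Dew, Humidity, Pressure, Rain, Season, Temp, WetGrass, Wind}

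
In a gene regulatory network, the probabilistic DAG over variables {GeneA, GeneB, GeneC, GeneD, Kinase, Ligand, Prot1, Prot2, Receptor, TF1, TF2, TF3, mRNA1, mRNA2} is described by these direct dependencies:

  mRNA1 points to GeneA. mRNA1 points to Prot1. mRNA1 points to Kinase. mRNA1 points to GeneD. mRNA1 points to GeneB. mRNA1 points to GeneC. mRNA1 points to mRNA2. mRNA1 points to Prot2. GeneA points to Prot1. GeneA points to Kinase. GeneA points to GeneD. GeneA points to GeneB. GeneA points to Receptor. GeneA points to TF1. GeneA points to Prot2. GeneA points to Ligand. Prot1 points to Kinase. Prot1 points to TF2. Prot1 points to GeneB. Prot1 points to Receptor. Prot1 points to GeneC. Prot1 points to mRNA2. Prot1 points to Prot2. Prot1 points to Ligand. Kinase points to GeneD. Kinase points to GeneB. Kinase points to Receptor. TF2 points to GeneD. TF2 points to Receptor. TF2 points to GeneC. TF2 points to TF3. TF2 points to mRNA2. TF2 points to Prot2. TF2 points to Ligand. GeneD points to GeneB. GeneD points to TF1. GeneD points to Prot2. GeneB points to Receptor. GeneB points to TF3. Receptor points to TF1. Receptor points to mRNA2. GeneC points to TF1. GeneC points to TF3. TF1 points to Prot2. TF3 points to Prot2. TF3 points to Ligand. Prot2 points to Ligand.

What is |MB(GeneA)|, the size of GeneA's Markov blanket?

12

Recall MB(v) = parents ∪ children ∪ spouses, where spouses are the other parents of v's children.
GeneA has parent mRNA1.
GeneA's children: GeneB, GeneD, Kinase, Ligand, Prot1, Prot2, Receptor, TF1.
Other parents of GeneA's children:
  Prot1's other parent is mRNA1.
  Kinase's other parents are Prot1, mRNA1.
  parents(GeneD) \ {GeneA} = {Kinase, TF2, mRNA1}.
  parents(GeneB) \ {GeneA} = {GeneD, Kinase, Prot1, mRNA1}.
  Receptor also has parents GeneB, Kinase, Prot1, TF2.
  TF1's other parents are GeneC, GeneD, Receptor.
  Prot2 also has parents GeneD, Prot1, TF1, TF2, TF3, mRNA1.
  Ligand also has parents Prot1, Prot2, TF2, TF3.
MB(GeneA) = {GeneB, GeneC, GeneD, Kinase, Ligand, Prot1, Prot2, Receptor, TF1, TF2, TF3, mRNA1}, which has 12 nodes.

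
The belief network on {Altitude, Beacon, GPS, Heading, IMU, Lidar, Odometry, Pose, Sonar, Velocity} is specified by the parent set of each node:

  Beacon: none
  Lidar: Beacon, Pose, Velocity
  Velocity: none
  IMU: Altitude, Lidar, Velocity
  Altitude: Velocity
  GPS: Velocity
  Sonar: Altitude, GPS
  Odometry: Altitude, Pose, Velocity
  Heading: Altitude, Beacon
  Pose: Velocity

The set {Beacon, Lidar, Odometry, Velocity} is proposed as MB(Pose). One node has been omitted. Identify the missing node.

Altitude

Pa(Pose) = {Velocity}.
Pose's children: Lidar, Odometry.
Other parents of Pose's children:
  Odometry also has parents Altitude, Velocity.
  Lidar also has parents Beacon, Velocity.
MB(Pose) = {Altitude, Beacon, Lidar, Odometry, Velocity}.
Comparing with the claimed set, Altitude is missing.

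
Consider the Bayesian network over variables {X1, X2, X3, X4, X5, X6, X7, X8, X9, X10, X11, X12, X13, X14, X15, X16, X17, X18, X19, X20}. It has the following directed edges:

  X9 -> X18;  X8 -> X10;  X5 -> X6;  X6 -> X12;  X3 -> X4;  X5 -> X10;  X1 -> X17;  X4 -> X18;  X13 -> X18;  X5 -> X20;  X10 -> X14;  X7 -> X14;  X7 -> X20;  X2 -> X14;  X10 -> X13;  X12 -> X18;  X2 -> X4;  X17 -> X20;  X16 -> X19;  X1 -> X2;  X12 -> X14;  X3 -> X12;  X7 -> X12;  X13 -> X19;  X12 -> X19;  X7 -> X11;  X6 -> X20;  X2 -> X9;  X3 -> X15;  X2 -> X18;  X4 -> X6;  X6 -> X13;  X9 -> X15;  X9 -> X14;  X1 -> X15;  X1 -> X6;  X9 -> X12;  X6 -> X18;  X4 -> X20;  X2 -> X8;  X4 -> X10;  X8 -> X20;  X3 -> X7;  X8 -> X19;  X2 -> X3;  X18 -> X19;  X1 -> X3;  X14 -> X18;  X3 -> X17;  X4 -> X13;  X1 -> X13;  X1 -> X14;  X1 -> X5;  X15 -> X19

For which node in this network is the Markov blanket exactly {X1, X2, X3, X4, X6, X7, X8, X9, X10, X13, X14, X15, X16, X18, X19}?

The target node must have every member of {X1, X2, X3, X4, X6, X7, X8, X9, X10, X13, X14, X15, X16, X18, X19} as a parent, child, or co-parent, and no others.
Parents of X12: X3, X6, X7, X9; children: X14, X18, X19; co-parents: X1, X2, X4, X6, X7, X8, X9, X10, X13, X14, X15, X16, X18.
These exactly cover the given set, so the node is X12.

X12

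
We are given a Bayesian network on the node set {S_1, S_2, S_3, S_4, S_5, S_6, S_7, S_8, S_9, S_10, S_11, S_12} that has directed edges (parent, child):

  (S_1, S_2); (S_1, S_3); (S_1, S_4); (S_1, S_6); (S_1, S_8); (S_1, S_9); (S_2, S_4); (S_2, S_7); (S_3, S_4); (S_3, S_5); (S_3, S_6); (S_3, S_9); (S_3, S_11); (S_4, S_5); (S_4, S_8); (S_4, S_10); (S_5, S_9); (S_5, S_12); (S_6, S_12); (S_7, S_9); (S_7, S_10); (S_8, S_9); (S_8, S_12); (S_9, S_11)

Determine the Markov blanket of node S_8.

S_8 has parents S_1, S_4.
Ch(S_8) = {S_9, S_12}.
Parents of each child, excluding S_8:
  S_9's other parents are S_1, S_3, S_5, S_7.
  parents(S_12) \ {S_8} = {S_5, S_6}.
Union: {S_1, S_4} ∪ {S_9, S_12} ∪ {S_1, S_3, S_5, S_6, S_7} = {S_1, S_3, S_4, S_5, S_6, S_7, S_9, S_12}.

{S_1, S_3, S_4, S_5, S_6, S_7, S_9, S_12}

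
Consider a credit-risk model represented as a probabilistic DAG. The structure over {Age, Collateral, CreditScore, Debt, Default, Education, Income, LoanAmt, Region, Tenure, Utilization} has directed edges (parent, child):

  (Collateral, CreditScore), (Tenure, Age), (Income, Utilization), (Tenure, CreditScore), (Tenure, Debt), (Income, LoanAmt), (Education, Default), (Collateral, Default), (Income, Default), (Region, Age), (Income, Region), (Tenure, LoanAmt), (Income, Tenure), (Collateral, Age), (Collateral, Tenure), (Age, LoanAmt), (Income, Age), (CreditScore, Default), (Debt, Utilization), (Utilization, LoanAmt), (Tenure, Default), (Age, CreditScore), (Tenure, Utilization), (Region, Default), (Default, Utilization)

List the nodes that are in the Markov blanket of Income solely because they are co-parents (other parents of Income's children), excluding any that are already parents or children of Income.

{Collateral, CreditScore, Debt, Education}

Children of Income: Age, Default, LoanAmt, Region, Tenure, Utilization.
  Region: —
  Tenure: Collateral
  Age: Collateral, Region, Tenure
  Default: Collateral, CreditScore, Education, Region, Tenure
  Utilization: Debt, Default, Tenure
  LoanAmt: Age, Tenure, Utilization
Excluding nodes already adjacent to Income (Age, Default, LoanAmt, Region, Tenure, Utilization), the co-parent-only contribution is {Collateral, CreditScore, Debt, Education}.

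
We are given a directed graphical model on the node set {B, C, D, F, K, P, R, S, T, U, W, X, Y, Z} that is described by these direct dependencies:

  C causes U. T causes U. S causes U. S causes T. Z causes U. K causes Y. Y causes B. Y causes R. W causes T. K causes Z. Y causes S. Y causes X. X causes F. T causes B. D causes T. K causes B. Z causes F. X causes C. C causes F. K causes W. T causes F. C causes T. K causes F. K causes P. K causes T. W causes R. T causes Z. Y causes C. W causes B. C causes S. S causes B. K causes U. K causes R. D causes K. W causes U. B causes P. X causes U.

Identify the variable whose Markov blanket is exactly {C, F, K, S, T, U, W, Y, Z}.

The target node must have every member of {C, F, K, S, T, U, W, Y, Z} as a parent, child, or co-parent, and no others.
Parents of X: Y; children: C, F, U; co-parents: C, K, S, T, W, Y, Z.
These exactly cover the given set, so the node is X.

X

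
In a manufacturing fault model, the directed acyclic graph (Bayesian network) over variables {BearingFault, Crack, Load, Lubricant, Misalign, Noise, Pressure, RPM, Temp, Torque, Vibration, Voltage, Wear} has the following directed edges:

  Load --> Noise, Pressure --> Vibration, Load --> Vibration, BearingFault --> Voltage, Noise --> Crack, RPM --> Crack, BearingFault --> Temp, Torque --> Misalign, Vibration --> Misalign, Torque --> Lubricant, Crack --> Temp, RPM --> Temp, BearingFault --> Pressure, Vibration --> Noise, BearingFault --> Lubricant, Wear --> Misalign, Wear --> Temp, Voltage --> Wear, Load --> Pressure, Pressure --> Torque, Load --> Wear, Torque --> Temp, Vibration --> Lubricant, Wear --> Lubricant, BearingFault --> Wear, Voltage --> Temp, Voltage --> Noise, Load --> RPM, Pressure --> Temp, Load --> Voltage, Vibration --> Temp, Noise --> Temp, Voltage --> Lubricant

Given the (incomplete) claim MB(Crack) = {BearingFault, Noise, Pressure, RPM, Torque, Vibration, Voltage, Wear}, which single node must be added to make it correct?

Temp

Recall MB(v) = parents ∪ children ∪ spouses, where spouses are the other parents of v's children.
Ch(Crack) = {Temp}.
Crack has parents Noise, RPM.
Co-parents of Crack (other parents of its children):
  Temp: BearingFault, Noise, Pressure, RPM, Torque, Vibration, Voltage, Wear
MB(Crack) = {BearingFault, Noise, Pressure, RPM, Temp, Torque, Vibration, Voltage, Wear}.
Comparing with the claimed set, Temp is missing.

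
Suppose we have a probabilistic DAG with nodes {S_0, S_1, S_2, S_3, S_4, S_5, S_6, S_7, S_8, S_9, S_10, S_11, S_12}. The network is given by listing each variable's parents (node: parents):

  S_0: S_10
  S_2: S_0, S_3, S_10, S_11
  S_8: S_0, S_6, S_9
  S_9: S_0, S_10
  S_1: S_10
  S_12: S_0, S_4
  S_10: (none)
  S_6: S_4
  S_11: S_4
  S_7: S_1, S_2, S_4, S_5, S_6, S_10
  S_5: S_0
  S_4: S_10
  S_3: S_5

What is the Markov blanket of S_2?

{S_0, S_1, S_3, S_4, S_5, S_6, S_7, S_10, S_11}

By definition, MB(S_2) is built from S_2's parents, S_2's children, and the co-parents of S_2.
S_2's children: S_7.
S_2 has parents S_0, S_3, S_10, S_11.
Other parents of S_2's children:
  S_7: S_1, S_4, S_5, S_6, S_10
Taking the union gives {S_0, S_1, S_3, S_4, S_5, S_6, S_7, S_10, S_11}.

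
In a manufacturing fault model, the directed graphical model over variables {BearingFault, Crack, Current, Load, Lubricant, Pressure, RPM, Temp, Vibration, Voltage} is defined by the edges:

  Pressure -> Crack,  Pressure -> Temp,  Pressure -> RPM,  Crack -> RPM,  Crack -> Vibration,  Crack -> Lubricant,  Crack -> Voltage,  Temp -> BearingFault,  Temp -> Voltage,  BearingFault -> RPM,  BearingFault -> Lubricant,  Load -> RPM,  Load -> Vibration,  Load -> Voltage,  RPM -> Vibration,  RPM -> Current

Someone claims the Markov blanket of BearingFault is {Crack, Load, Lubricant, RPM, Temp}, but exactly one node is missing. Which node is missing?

Pressure

By definition, MB(BearingFault) is built from BearingFault's parents, BearingFault's children, and the co-parents of BearingFault.
BearingFault's parents: Temp.
BearingFault has children Lubricant, RPM.
Other parents of BearingFault's children:
  RPM: Crack, Load, Pressure
  Lubricant: Crack
MB(BearingFault) = {Crack, Load, Lubricant, Pressure, RPM, Temp}.
Comparing with the claimed set, Pressure is missing.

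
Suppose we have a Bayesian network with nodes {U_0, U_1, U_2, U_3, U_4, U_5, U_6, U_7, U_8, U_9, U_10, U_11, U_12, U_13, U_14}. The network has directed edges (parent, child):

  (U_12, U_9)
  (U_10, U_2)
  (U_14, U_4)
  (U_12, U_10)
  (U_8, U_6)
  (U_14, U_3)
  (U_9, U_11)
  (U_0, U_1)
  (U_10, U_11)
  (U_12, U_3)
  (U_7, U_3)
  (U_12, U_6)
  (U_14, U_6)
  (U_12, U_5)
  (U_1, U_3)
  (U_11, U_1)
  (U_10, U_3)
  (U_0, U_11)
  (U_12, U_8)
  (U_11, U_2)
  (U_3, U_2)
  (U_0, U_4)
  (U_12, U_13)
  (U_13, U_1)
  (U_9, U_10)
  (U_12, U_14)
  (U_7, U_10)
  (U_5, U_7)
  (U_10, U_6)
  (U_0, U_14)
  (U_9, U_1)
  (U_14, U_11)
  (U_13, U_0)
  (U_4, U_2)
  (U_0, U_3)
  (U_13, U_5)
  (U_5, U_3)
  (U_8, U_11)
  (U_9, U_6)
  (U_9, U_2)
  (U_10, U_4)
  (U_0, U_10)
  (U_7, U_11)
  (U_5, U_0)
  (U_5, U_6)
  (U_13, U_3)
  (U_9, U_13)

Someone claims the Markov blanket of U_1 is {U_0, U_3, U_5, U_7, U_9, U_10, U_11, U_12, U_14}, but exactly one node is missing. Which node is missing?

U_13

Pa(U_1) = {U_0, U_9, U_11, U_13}.
U_1's children: U_3.
Other parents of U_1's children:
  U_3 also has parents U_0, U_5, U_7, U_10, U_12, U_13, U_14.
MB(U_1) = {U_0, U_3, U_5, U_7, U_9, U_10, U_11, U_12, U_13, U_14}.
Comparing with the claimed set, U_13 is missing.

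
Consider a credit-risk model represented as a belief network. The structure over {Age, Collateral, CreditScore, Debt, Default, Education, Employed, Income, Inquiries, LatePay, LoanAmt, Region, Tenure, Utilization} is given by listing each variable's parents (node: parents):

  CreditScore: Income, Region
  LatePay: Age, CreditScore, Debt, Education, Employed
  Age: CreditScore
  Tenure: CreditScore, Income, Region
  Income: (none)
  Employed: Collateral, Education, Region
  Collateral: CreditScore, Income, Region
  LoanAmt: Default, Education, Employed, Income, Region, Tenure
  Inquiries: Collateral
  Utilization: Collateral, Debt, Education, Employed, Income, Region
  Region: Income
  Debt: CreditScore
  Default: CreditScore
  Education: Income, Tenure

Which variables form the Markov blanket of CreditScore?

A node's Markov blanket = Pa ∪ Ch ∪ (parents of Ch other than the node itself).
Children of CreditScore: Age, Collateral, Debt, Default, LatePay, Tenure.
Pa(CreditScore) = {Income, Region}.
Other parents of CreditScore's children:
  Collateral: Income, Region
  Tenure: Income, Region
  Age: —
  Debt: —
  Default: —
  LatePay: Age, Debt, Education, Employed
Taking the union gives {Age, Collateral, Debt, Default, Education, Employed, Income, LatePay, Region, Tenure}.

{Age, Collateral, Debt, Default, Education, Employed, Income, LatePay, Region, Tenure}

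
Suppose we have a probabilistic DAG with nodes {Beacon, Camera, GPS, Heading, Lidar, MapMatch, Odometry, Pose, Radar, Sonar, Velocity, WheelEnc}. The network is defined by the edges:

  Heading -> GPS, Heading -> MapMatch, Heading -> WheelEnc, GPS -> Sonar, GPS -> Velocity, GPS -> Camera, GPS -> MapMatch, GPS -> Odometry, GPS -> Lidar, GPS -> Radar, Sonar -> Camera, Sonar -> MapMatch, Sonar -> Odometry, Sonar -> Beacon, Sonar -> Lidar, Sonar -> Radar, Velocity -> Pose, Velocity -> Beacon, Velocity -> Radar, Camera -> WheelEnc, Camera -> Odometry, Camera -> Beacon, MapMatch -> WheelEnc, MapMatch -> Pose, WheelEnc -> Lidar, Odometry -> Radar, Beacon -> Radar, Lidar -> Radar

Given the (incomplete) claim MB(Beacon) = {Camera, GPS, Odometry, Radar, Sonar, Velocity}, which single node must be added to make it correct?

Lidar

By definition, MB(Beacon) is built from Beacon's parents, Beacon's children, and the co-parents of Beacon.
Beacon has parents Camera, Sonar, Velocity.
Beacon has child Radar.
Parents of each child, excluding Beacon:
  Radar: GPS, Lidar, Odometry, Sonar, Velocity
MB(Beacon) = {Camera, GPS, Lidar, Odometry, Radar, Sonar, Velocity}.
Comparing with the claimed set, Lidar is missing.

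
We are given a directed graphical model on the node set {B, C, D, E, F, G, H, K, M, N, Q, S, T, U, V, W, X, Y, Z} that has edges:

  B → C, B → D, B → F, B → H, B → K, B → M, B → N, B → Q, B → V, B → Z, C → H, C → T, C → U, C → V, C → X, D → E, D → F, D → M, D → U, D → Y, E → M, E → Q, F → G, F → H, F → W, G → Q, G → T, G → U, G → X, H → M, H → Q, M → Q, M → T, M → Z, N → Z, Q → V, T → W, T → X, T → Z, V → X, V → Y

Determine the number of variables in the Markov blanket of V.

Children of V: X, Y.
V's parents: B, C, Q.
Other parents of V's children:
  parents(X) \ {V} = {C, G, T}.
  Y's other parent is D.
MB(V) = {B, C, D, G, Q, T, X, Y}, which has 8 nodes.

8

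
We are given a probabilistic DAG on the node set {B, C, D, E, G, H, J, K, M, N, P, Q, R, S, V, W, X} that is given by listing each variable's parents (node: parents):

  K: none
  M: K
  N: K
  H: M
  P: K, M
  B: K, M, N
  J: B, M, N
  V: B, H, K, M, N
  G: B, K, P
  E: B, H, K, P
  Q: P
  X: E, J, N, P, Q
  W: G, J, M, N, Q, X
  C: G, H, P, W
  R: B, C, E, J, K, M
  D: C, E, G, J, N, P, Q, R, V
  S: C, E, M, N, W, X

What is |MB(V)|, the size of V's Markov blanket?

13

Recall MB(v) = parents ∪ children ∪ spouses, where spouses are the other parents of v's children.
V's parents: B, H, K, M, N.
Ch(V) = {D}.
Parents of each child, excluding V:
  D: C, E, G, J, N, P, Q, R
MB(V) = {B, C, D, E, G, H, J, K, M, N, P, Q, R}, which has 13 nodes.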